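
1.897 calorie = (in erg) 7.937e+07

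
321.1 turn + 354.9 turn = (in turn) 676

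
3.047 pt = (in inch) 0.04232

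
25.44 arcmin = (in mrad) 7.4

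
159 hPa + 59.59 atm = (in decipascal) 6.054e+07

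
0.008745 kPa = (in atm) 8.631e-05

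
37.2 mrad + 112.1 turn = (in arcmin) 2.421e+06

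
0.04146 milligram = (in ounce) 1.462e-06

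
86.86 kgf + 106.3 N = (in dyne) 9.581e+07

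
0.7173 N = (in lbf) 0.1613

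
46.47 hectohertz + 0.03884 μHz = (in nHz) 4.647e+12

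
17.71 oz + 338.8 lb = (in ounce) 5439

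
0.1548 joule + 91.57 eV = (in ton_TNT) 3.7e-11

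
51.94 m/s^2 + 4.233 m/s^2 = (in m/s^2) 56.17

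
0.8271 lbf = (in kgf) 0.3752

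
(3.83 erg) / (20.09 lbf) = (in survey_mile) 2.663e-12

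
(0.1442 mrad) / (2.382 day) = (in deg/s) 4.015e-08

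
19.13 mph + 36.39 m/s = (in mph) 100.5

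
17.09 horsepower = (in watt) 1.274e+04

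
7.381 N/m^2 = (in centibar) 0.007381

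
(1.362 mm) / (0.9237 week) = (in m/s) 2.438e-09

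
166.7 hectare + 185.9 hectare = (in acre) 871.3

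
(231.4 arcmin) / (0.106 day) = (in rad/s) 7.35e-06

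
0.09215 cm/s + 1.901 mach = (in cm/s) 6.473e+04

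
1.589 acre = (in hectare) 0.643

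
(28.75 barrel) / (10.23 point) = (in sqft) 1.363e+04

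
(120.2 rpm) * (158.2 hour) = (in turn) 1.141e+06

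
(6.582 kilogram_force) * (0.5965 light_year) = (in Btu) 3.453e+14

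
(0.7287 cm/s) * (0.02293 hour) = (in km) 0.0006015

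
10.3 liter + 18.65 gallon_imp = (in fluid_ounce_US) 3215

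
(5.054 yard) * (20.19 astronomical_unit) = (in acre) 3.449e+09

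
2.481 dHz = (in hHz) 0.002481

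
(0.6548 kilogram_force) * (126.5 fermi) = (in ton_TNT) 1.941e-22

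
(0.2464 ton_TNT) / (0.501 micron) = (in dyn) 2.058e+20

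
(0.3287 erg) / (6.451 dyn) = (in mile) 3.166e-07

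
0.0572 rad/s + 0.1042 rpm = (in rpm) 0.6504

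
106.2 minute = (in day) 0.07375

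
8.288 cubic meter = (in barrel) 52.13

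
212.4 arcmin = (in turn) 0.009833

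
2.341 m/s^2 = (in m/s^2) 2.341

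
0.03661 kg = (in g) 36.61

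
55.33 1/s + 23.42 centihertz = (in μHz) 5.556e+07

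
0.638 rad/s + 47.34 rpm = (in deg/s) 320.6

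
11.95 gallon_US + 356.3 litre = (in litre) 401.5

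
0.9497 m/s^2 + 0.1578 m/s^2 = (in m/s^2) 1.107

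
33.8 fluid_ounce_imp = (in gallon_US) 0.2537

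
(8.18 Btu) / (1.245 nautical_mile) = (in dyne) 3.743e+05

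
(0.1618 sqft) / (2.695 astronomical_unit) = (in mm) 3.728e-11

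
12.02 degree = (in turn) 0.03339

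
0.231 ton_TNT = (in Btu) 9.161e+05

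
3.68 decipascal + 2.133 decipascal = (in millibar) 0.005813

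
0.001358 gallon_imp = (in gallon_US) 0.001631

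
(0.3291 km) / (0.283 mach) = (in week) 5.647e-06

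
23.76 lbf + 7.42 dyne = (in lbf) 23.76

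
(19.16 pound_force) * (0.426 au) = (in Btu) 5.148e+09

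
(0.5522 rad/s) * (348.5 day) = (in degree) 9.527e+08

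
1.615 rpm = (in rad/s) 0.1691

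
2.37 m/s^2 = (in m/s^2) 2.37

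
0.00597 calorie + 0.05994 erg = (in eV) 1.559e+17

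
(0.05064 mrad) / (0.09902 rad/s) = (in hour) 1.421e-07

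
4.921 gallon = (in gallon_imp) 4.098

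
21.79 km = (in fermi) 2.179e+19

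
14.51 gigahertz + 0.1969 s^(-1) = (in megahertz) 1.451e+04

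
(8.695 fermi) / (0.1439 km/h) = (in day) 2.518e-18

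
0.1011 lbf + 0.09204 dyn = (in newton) 0.4497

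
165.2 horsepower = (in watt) 1.232e+05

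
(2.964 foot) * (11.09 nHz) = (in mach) 2.942e-11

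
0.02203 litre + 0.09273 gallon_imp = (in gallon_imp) 0.09758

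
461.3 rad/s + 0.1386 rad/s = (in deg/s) 2.644e+04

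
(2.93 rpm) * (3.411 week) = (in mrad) 6.33e+08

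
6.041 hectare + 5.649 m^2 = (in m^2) 6.042e+04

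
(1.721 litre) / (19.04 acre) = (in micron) 0.02234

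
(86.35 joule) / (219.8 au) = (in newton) 2.626e-12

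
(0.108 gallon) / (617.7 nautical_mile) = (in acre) 8.831e-14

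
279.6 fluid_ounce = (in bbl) 0.05201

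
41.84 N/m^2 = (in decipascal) 418.4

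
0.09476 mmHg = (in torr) 0.09476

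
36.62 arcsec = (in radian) 0.0001775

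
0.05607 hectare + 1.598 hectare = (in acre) 4.087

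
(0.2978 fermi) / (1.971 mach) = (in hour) 1.233e-22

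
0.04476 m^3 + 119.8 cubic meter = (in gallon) 3.166e+04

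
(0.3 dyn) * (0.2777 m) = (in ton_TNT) 1.991e-16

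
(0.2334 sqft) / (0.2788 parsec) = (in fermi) 0.002521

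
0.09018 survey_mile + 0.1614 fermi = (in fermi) 1.451e+17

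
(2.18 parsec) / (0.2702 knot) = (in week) 8.002e+11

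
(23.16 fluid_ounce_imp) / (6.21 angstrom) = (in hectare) 106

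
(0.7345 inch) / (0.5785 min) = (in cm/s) 0.05375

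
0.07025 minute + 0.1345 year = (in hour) 1178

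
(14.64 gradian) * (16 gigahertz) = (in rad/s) 3.679e+09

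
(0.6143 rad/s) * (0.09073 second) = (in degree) 3.193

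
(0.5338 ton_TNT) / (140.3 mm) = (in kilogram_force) 1.623e+09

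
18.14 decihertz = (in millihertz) 1814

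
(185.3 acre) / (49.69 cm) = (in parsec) 4.891e-11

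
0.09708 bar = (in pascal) 9708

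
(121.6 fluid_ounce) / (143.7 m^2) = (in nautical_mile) 1.351e-08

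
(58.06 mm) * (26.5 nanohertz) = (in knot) 2.991e-09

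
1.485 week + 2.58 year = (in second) 8.226e+07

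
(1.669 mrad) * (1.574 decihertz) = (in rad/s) 0.0002627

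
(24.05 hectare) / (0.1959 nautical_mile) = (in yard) 724.9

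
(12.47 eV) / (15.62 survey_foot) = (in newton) 4.196e-19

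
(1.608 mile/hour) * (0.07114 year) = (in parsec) 5.226e-11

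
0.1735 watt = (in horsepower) 0.0002327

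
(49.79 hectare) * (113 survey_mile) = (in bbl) 5.695e+11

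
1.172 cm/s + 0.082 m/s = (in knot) 0.1822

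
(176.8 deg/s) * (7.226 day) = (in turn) 3.066e+05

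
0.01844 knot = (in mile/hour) 0.02122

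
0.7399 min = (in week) 7.34e-05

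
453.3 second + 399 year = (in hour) 3.495e+06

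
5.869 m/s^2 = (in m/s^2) 5.869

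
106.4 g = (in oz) 3.753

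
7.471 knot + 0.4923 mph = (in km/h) 14.63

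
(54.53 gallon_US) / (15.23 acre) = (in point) 0.009494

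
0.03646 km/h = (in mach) 2.974e-05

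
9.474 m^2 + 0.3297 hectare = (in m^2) 3306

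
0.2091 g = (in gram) 0.2091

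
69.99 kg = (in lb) 154.3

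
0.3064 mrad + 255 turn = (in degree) 9.18e+04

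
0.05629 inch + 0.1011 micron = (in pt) 4.053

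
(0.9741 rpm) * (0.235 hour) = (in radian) 86.3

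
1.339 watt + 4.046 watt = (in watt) 5.385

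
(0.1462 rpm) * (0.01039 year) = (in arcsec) 1.035e+09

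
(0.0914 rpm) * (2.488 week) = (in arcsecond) 2.971e+09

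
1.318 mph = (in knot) 1.145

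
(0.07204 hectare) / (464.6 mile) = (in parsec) 3.122e-20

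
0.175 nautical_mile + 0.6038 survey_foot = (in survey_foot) 1064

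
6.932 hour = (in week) 0.04126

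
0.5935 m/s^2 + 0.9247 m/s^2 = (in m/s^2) 1.518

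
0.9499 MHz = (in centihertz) 9.499e+07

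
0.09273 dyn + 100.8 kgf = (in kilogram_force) 100.8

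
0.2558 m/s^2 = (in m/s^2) 0.2558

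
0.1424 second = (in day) 1.648e-06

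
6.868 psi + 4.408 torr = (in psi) 6.953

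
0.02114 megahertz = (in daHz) 2114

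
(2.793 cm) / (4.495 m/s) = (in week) 1.027e-08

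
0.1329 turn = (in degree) 47.84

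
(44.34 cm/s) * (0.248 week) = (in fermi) 6.651e+19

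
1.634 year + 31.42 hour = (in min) 8.607e+05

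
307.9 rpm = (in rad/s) 32.24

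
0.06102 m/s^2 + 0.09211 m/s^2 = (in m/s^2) 0.1531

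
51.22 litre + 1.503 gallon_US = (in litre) 56.91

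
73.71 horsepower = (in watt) 5.497e+04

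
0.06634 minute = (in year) 1.262e-07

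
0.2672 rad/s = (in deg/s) 15.31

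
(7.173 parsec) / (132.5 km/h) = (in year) 1.907e+08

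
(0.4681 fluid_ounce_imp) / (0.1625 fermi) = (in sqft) 8.81e+11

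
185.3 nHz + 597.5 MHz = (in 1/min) 3.585e+10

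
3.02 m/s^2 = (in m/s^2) 3.02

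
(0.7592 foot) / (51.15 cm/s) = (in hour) 0.0001257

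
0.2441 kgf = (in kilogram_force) 0.2441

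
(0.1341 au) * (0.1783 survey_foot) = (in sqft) 1.174e+10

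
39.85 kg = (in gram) 3.985e+04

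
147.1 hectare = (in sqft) 1.583e+07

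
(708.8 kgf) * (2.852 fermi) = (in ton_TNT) 4.738e-21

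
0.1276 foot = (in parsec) 1.26e-18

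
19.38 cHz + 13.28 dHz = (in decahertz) 0.1522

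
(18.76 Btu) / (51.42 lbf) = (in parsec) 2.804e-15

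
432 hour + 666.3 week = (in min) 6.742e+06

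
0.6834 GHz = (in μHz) 6.834e+14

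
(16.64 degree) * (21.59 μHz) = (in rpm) 5.988e-05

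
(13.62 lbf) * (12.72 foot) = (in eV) 1.466e+21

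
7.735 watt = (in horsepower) 0.01037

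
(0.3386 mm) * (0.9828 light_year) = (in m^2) 3.148e+12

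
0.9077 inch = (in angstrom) 2.306e+08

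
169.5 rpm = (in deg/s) 1017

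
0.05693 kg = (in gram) 56.93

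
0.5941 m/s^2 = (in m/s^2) 0.5941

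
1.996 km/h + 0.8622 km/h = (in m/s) 0.7939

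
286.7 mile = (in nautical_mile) 249.1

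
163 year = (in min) 8.567e+07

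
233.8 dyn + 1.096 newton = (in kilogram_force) 0.112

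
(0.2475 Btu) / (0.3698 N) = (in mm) 7.061e+05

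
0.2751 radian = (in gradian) 17.51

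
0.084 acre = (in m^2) 339.9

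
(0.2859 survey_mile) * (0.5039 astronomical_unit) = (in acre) 8.571e+09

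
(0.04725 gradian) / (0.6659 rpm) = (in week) 1.76e-08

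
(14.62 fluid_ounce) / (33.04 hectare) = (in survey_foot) 4.293e-09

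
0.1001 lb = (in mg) 4.54e+04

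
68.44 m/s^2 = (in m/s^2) 68.44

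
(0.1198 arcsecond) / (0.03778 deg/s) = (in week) 1.456e-09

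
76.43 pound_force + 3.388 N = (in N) 343.4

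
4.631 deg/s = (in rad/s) 0.08083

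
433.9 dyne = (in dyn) 433.9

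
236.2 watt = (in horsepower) 0.3167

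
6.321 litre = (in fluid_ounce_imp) 222.5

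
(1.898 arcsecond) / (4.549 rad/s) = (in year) 6.414e-14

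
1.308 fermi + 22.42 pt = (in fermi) 7.909e+12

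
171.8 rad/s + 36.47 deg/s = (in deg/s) 9880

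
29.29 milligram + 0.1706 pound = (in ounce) 2.731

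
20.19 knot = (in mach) 0.0305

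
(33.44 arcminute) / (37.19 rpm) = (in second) 0.002498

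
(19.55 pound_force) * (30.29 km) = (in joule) 2.634e+06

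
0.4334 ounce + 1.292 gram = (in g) 13.58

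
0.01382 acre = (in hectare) 0.005593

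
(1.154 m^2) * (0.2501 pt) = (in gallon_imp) 0.0224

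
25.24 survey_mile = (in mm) 4.062e+07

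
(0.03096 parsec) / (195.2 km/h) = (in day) 2.039e+08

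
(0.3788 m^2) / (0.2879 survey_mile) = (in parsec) 2.65e-20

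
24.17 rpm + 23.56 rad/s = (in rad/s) 26.09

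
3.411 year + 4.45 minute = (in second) 1.076e+08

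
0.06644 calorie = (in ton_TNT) 6.644e-11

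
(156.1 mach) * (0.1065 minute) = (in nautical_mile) 183.4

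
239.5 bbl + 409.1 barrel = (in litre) 1.031e+05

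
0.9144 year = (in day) 333.8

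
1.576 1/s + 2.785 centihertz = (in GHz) 1.604e-09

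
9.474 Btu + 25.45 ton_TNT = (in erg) 1.065e+18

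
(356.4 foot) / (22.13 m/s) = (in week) 8.116e-06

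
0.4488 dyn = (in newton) 4.488e-06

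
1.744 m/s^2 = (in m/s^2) 1.744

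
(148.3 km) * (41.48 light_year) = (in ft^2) 6.264e+23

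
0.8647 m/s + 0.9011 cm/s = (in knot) 1.698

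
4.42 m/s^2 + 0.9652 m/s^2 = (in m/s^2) 5.385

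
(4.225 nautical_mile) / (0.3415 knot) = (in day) 0.5155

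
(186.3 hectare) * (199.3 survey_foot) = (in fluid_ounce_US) 3.827e+12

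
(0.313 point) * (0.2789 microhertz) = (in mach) 9.044e-14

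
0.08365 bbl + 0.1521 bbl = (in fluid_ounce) 1267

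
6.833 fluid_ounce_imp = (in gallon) 0.05129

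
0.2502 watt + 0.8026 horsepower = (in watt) 598.7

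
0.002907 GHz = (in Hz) 2.907e+06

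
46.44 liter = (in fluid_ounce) 1570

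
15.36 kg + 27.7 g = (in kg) 15.39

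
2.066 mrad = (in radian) 0.002066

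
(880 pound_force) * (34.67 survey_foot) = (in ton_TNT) 9.887e-06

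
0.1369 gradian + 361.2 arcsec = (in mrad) 3.902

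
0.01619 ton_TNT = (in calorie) 1.619e+07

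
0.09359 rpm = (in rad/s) 0.009801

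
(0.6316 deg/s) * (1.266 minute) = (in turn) 0.1333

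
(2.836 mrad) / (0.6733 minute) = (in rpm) 0.0006704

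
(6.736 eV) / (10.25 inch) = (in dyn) 4.145e-13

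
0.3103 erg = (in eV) 1.937e+11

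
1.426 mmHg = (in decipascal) 1901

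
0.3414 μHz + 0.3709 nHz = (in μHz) 0.3418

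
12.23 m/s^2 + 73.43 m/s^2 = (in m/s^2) 85.66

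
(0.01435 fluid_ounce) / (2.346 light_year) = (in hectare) 1.912e-27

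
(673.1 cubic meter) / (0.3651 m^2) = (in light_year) 1.949e-13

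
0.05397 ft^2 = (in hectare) 5.014e-07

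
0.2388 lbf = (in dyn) 1.062e+05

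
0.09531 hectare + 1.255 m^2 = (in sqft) 1.027e+04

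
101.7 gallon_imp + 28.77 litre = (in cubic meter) 0.4911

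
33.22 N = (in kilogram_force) 3.387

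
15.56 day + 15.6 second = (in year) 0.04263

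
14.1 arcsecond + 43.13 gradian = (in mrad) 677.6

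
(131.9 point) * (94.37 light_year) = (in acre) 1.027e+13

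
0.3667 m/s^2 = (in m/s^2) 0.3667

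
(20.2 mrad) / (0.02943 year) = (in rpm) 2.078e-07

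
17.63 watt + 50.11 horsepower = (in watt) 3.738e+04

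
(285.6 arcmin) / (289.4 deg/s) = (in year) 5.216e-10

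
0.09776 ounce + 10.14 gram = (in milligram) 1.291e+04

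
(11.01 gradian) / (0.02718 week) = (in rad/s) 1.052e-05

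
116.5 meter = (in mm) 1.165e+05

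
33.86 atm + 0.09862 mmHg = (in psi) 497.6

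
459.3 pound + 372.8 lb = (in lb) 832.1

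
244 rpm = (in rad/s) 25.55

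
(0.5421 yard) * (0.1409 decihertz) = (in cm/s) 0.6984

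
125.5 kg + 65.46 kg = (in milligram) 1.91e+08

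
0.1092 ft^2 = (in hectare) 1.015e-06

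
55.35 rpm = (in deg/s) 332.1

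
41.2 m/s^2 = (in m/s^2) 41.2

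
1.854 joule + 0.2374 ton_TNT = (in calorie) 2.374e+08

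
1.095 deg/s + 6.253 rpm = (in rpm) 6.436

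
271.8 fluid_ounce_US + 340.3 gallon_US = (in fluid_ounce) 4.383e+04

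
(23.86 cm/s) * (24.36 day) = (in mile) 312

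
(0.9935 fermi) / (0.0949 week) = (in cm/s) 1.731e-18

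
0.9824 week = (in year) 0.01884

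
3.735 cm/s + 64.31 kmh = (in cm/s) 1790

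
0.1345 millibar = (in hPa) 0.1345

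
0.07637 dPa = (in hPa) 7.637e-05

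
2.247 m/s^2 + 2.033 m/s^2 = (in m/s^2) 4.28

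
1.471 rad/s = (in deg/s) 84.28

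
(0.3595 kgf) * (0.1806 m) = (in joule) 0.6367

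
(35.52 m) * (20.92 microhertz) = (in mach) 2.182e-06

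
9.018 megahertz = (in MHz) 9.018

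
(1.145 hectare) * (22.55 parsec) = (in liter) 7.967e+24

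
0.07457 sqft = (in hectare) 6.928e-07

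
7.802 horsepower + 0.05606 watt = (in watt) 5818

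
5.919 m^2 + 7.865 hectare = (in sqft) 8.466e+05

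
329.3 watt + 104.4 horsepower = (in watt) 7.818e+04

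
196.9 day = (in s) 1.701e+07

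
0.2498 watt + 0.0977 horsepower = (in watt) 73.1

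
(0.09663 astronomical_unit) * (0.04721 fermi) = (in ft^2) 7.346e-06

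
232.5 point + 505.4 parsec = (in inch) 6.14e+20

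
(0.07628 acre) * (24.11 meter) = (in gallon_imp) 1.637e+06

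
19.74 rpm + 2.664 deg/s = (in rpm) 20.18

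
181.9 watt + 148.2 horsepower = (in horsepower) 148.4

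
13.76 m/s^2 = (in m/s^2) 13.76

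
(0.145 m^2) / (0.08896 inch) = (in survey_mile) 0.03987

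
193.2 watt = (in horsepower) 0.2591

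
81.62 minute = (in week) 0.008097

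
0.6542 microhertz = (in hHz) 6.542e-09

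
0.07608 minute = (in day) 5.283e-05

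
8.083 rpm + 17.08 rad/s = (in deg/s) 1027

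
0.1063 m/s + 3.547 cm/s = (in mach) 0.0004164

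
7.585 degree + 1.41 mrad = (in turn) 0.02129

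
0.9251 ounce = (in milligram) 2.623e+04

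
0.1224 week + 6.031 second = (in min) 1234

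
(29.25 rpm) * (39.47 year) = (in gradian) 2.427e+11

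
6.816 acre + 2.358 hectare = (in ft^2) 5.507e+05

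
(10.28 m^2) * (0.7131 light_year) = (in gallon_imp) 1.526e+19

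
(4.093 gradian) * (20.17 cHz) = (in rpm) 0.1238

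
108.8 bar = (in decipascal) 1.088e+08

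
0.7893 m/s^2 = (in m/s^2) 0.7893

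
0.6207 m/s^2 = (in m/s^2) 0.6207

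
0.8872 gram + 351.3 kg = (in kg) 351.3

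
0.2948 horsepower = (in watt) 219.8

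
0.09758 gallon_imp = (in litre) 0.4436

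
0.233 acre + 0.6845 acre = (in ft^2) 3.997e+04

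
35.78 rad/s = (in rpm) 341.7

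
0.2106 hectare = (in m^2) 2106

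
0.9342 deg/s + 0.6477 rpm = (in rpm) 0.8034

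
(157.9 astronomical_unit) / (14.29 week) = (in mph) 6.114e+06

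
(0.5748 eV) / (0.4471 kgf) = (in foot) 6.891e-20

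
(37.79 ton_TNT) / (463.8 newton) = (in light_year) 3.603e-08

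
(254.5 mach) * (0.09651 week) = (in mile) 3.143e+06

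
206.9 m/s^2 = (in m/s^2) 206.9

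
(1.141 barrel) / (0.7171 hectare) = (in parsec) 8.198e-22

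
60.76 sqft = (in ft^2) 60.76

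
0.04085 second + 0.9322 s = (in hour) 0.0002703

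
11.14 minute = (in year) 2.119e-05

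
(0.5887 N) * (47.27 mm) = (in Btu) 2.638e-05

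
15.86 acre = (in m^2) 6.418e+04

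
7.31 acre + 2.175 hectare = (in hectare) 5.133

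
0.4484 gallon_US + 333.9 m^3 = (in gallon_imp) 7.345e+04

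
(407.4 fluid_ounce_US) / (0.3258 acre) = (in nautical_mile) 4.934e-09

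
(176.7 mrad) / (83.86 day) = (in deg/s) 1.397e-06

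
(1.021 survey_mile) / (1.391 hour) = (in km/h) 1.181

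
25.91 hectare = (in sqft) 2.789e+06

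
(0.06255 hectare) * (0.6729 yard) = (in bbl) 2421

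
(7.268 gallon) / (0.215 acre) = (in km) 3.162e-08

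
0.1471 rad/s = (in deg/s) 8.428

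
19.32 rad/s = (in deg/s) 1107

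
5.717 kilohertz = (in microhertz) 5.717e+09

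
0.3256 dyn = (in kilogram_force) 3.32e-07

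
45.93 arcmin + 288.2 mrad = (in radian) 0.3016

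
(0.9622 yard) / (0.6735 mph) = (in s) 2.922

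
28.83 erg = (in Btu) 2.733e-09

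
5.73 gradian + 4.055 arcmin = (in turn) 0.01451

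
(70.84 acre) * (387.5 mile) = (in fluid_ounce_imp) 6.292e+15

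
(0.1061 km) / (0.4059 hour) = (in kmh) 0.2614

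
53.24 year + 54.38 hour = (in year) 53.25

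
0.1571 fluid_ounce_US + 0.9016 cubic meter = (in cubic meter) 0.9016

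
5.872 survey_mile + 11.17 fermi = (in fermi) 9.45e+18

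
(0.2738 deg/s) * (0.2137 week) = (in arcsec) 1.274e+08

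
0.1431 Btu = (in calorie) 36.08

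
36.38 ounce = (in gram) 1031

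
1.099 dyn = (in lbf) 2.471e-06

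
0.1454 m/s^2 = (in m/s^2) 0.1454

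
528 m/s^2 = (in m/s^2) 528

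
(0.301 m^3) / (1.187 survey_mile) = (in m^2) 0.0001576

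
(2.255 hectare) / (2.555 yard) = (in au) 6.452e-08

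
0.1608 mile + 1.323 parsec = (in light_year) 4.315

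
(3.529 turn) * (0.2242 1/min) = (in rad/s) 0.08285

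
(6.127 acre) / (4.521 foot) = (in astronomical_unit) 1.203e-07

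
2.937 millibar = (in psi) 0.0426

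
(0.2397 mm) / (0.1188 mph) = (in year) 1.431e-10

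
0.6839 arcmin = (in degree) 0.0114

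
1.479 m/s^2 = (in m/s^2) 1.479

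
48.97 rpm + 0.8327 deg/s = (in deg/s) 294.7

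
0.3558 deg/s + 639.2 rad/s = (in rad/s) 639.2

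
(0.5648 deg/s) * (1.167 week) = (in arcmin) 2.392e+07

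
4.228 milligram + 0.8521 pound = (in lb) 0.8521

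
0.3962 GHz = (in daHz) 3.962e+07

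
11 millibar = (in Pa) 1100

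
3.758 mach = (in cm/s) 1.28e+05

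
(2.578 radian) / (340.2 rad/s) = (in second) 0.007578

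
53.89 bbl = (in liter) 8568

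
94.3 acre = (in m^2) 3.816e+05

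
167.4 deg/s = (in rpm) 27.9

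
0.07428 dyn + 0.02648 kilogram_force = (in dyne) 2.597e+04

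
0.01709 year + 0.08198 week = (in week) 0.9731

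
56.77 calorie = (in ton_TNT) 5.677e-08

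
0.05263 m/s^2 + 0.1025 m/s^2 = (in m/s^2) 0.1551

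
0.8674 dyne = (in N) 8.674e-06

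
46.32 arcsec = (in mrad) 0.2246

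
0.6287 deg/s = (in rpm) 0.1048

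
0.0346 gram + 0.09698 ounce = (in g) 2.784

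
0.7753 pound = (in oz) 12.4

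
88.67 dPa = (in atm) 8.751e-05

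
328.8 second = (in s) 328.8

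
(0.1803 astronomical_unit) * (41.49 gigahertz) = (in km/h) 4.029e+21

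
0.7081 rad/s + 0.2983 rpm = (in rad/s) 0.7393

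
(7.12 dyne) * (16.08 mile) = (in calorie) 0.4404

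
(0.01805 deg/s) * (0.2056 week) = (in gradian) 2494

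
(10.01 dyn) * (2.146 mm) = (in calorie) 5.134e-08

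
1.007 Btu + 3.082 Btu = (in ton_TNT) 1.031e-06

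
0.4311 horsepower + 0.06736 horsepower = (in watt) 371.7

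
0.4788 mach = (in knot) 316.9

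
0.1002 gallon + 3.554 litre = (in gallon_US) 1.039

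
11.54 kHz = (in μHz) 1.154e+10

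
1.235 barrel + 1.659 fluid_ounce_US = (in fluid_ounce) 6641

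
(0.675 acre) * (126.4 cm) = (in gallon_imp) 7.595e+05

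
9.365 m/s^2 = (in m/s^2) 9.365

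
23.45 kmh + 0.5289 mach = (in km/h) 671.8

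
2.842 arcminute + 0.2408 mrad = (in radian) 0.001068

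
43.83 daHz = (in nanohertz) 4.383e+11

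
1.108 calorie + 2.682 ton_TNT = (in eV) 7.004e+28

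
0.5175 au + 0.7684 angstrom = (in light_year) 8.183e-06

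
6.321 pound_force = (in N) 28.12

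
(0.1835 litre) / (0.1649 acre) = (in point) 0.0007795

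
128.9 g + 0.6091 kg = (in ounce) 26.03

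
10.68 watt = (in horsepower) 0.01432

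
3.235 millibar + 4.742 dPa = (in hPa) 3.24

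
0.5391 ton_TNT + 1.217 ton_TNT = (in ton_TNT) 1.756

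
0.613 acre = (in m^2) 2481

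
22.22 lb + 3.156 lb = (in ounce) 406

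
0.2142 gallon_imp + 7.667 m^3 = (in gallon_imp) 1687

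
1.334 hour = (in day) 0.05558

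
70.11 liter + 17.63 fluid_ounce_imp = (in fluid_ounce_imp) 2485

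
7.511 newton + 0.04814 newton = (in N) 7.559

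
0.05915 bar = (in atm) 0.05838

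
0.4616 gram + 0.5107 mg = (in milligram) 462.1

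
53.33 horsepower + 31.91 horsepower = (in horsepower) 85.24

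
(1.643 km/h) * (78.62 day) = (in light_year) 3.277e-10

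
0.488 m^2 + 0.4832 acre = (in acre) 0.4833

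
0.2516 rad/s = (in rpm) 2.403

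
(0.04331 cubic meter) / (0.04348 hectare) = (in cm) 0.009961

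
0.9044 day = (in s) 7.814e+04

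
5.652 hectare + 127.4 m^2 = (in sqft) 6.097e+05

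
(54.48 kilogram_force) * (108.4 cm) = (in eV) 3.615e+21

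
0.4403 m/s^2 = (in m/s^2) 0.4403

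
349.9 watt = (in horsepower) 0.4692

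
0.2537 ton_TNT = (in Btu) 1.006e+06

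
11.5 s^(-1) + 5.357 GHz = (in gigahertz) 5.357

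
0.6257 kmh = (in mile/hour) 0.3888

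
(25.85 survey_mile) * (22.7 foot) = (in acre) 71.13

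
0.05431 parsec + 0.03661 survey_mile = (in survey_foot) 5.498e+15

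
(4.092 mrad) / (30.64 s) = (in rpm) 0.001275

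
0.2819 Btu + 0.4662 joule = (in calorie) 71.2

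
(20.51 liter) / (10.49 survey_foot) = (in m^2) 0.006415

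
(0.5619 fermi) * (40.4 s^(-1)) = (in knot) 4.413e-14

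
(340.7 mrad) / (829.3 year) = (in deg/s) 7.464e-10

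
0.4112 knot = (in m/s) 0.2115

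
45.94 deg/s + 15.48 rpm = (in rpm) 23.14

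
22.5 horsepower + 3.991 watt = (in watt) 1.678e+04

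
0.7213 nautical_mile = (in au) 8.93e-09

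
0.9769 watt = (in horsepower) 0.00131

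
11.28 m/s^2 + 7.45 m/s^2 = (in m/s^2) 18.73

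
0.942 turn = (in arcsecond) 1.221e+06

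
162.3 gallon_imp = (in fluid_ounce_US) 2.495e+04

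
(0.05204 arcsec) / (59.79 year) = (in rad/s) 1.338e-16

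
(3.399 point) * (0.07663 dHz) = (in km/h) 3.308e-05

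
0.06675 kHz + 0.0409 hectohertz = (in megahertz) 7.084e-05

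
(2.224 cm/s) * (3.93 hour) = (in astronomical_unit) 2.103e-09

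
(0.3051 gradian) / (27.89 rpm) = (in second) 0.001641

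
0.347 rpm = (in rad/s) 0.03634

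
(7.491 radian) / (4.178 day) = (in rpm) 0.0001982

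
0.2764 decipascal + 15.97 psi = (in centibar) 110.1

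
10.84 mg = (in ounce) 0.0003824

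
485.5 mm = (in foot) 1.593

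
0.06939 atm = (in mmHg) 52.74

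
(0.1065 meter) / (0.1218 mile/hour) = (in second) 1.956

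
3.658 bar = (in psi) 53.05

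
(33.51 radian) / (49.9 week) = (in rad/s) 1.11e-06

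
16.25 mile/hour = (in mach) 0.02133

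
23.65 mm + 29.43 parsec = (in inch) 3.575e+19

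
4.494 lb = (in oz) 71.9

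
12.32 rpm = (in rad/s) 1.29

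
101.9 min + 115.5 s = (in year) 0.0001975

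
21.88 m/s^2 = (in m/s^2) 21.88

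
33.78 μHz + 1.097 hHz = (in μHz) 1.097e+08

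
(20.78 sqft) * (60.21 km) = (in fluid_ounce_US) 3.93e+09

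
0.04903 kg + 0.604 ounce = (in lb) 0.1458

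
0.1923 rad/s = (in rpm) 1.836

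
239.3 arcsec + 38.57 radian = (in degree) 2210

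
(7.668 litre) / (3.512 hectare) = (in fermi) 2.183e+08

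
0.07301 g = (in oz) 0.002575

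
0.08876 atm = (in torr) 67.46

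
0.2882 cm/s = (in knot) 0.005602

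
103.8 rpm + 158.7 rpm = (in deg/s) 1575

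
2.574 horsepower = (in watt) 1919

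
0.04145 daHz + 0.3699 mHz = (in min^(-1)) 24.89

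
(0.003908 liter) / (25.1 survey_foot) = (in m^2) 5.108e-07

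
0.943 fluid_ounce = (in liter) 0.02789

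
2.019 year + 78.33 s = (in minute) 1.061e+06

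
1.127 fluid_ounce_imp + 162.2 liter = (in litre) 162.2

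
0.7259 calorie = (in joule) 3.037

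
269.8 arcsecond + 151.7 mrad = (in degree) 8.767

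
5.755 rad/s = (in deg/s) 329.7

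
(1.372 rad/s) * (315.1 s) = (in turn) 68.81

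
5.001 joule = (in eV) 3.121e+19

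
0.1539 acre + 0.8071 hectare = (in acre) 2.148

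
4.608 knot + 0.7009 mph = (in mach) 0.007882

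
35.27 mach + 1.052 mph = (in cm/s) 1.201e+06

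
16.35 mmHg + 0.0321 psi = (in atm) 0.0237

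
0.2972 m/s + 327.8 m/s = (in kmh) 1181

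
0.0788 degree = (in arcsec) 283.7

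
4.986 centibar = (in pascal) 4986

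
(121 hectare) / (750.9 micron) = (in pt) 4.568e+12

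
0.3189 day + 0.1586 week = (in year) 0.003915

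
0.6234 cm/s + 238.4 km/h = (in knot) 128.7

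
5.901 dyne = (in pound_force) 1.327e-05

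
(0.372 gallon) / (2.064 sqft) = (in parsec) 2.38e-19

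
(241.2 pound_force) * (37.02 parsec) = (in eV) 7.65e+39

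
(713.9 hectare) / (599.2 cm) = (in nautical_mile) 643.3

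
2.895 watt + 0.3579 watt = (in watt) 3.253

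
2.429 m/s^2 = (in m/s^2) 2.429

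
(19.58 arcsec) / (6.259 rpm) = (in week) 2.395e-10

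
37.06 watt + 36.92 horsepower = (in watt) 2.757e+04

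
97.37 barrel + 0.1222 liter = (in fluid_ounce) 5.235e+05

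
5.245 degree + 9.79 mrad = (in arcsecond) 2.09e+04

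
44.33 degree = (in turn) 0.1231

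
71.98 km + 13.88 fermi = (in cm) 7.198e+06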